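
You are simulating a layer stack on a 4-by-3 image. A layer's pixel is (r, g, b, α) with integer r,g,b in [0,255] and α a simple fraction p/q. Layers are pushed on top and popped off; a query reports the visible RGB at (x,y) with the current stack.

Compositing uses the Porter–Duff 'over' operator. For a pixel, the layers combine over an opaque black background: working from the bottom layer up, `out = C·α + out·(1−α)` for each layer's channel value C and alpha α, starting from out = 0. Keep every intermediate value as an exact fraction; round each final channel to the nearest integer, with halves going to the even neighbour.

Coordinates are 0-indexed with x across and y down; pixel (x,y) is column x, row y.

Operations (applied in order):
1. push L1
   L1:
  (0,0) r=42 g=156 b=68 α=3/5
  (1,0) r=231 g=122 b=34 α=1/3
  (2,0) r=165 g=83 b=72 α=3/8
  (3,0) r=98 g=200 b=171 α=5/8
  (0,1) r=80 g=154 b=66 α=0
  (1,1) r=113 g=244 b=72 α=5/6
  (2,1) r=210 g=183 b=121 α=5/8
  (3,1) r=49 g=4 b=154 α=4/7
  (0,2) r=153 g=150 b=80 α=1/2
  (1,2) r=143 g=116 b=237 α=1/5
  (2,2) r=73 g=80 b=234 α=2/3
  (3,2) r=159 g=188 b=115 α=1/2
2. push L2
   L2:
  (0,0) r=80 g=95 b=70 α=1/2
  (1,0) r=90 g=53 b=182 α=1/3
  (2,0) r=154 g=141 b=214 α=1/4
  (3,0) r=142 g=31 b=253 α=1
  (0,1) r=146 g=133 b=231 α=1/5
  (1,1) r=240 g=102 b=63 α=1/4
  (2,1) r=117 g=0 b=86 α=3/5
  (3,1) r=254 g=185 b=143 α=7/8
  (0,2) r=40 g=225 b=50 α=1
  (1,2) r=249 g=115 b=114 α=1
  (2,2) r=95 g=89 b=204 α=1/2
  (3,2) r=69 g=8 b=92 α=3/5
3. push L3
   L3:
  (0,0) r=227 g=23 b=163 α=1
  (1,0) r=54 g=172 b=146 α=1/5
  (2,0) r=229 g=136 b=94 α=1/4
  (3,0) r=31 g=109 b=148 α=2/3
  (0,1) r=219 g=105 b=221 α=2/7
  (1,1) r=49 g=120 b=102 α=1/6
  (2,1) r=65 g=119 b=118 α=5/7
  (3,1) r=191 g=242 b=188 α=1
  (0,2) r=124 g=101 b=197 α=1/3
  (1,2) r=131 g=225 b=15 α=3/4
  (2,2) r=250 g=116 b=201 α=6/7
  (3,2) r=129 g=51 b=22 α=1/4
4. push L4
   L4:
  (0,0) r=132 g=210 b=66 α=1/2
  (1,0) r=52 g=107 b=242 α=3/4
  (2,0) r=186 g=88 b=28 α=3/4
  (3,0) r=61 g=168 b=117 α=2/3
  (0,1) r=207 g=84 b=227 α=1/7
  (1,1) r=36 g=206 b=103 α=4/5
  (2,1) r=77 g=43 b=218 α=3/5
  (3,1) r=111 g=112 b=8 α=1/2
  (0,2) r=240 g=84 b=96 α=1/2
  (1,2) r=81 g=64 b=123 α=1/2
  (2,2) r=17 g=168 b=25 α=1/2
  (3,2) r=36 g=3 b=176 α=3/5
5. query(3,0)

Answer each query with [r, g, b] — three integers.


(3,0) stack=L1,L2,L3,L4; from [0,0,0]:
after L1 α=5/8: [245/4, 125, 855/8]
after L2 α=1: [142, 31, 253]
after L3 α=2/3: [68, 83, 183]
after L4 α=2/3: [190/3, 419/3, 139]
→ [63, 140, 139]


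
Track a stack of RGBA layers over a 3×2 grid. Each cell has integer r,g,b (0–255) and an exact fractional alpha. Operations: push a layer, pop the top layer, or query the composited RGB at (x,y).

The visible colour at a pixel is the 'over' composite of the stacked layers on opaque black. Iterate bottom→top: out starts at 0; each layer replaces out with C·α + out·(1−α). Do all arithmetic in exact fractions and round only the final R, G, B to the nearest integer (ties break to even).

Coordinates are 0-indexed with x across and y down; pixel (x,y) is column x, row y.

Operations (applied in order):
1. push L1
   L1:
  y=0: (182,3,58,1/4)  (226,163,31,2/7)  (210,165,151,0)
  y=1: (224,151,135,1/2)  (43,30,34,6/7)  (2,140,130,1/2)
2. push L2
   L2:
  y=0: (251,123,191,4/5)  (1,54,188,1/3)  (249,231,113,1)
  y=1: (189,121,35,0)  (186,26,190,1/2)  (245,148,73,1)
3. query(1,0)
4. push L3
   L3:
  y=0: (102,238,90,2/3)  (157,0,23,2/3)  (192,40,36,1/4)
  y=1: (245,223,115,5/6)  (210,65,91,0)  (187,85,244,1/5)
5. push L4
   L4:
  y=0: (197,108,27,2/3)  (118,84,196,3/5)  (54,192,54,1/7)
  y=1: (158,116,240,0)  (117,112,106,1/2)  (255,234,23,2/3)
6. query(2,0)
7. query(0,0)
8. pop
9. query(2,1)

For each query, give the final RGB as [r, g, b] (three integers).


at x=1,y=0 over L1,L2:
+L1 (α=2/7) → [452/7, 326/7, 62/7]
+L2 (α=1/3) → [911/21, 1030/21, 480/7]
→ [43, 49, 69]

at x=2,y=0 over L1,L2,L3,L4:
L1 α=0: [0, 0, 0]
L2 α=1: [249, 231, 113]
L3 α=1/4: [939/4, 733/4, 375/4]
L4 α=1/7: [2925/14, 369/2, 1233/14]
→ [209, 184, 88]

query (0,0) [L1,L2,L3,L4] — begin 0,0,0
after L1 α=1/4: [91/2, 3/4, 29/2]
after L2 α=4/5: [2099/10, 1971/20, 1557/10]
after L3 α=2/3: [4139/30, 11491/60, 1119/10]
after L4 α=2/3: [15959/90, 24451/180, 553/10]
= [177, 136, 55]

(2,1) stack=L1,L2,L3; from [0,0,0]:
after L1 α=1/2: [1, 70, 65]
after L2 α=1: [245, 148, 73]
after L3 α=1/5: [1167/5, 677/5, 536/5]
= [233, 135, 107]


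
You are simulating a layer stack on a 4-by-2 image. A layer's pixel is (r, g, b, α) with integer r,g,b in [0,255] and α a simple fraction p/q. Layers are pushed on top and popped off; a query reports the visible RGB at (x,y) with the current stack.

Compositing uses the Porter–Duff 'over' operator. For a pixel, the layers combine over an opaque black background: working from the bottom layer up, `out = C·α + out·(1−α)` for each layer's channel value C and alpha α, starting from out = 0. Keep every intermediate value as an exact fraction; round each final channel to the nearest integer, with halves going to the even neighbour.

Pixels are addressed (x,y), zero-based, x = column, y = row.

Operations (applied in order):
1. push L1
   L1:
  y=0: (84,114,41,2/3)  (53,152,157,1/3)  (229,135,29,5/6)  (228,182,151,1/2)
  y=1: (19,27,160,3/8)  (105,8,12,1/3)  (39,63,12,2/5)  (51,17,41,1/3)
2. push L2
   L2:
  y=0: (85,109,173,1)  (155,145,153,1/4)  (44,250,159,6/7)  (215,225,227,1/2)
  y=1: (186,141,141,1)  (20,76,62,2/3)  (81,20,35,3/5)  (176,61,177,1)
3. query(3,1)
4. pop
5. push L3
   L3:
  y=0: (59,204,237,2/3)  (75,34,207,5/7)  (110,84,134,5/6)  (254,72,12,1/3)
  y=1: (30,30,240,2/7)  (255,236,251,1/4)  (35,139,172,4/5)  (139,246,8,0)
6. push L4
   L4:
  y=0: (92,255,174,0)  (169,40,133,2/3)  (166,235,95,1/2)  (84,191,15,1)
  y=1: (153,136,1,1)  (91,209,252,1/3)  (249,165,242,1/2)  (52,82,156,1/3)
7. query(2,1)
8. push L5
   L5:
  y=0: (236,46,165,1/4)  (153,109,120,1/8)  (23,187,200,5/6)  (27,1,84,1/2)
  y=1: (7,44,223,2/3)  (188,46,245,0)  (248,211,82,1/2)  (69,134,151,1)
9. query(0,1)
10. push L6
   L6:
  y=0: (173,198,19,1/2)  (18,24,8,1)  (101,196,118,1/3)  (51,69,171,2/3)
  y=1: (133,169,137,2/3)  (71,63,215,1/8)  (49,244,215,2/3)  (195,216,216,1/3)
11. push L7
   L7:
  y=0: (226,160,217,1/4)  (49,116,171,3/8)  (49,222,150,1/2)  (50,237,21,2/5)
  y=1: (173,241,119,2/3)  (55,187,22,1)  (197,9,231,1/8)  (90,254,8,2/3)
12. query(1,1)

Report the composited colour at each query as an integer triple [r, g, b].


(3,1) stack=L1,L2; from [0,0,0]:
L1 α=1/3: [17, 17/3, 41/3]
L2 α=1: [176, 61, 177]
rounded: [176, 61, 177]

at x=2,y=1 over L1,L3,L4:
L1 α=2/5: [78/5, 126/5, 24/5]
L3 α=4/5: [778/25, 2906/25, 3464/25]
L4 α=1/2: [7003/50, 7031/50, 4757/25]
→ [140, 141, 190]

at x=0,y=1 over L1,L3,L4,L5:
after L1 α=3/8: [57/8, 81/8, 60]
after L3 α=2/7: [765/56, 885/56, 780/7]
after L4 α=1: [153, 136, 1]
after L5 α=2/3: [167/3, 224/3, 149]
rounded: [56, 75, 149]

at x=1,y=1 over L1,L3,L4,L5,L6,L7:
after L1 α=1/3: [35, 8/3, 4]
after L3 α=1/4: [90, 61, 263/4]
after L4 α=1/3: [271/3, 331/3, 767/6]
after L5 α=0: [271/3, 331/3, 767/6]
after L6 α=1/8: [1055/12, 1253/12, 6659/48]
after L7 α=1: [55, 187, 22]
= [55, 187, 22]


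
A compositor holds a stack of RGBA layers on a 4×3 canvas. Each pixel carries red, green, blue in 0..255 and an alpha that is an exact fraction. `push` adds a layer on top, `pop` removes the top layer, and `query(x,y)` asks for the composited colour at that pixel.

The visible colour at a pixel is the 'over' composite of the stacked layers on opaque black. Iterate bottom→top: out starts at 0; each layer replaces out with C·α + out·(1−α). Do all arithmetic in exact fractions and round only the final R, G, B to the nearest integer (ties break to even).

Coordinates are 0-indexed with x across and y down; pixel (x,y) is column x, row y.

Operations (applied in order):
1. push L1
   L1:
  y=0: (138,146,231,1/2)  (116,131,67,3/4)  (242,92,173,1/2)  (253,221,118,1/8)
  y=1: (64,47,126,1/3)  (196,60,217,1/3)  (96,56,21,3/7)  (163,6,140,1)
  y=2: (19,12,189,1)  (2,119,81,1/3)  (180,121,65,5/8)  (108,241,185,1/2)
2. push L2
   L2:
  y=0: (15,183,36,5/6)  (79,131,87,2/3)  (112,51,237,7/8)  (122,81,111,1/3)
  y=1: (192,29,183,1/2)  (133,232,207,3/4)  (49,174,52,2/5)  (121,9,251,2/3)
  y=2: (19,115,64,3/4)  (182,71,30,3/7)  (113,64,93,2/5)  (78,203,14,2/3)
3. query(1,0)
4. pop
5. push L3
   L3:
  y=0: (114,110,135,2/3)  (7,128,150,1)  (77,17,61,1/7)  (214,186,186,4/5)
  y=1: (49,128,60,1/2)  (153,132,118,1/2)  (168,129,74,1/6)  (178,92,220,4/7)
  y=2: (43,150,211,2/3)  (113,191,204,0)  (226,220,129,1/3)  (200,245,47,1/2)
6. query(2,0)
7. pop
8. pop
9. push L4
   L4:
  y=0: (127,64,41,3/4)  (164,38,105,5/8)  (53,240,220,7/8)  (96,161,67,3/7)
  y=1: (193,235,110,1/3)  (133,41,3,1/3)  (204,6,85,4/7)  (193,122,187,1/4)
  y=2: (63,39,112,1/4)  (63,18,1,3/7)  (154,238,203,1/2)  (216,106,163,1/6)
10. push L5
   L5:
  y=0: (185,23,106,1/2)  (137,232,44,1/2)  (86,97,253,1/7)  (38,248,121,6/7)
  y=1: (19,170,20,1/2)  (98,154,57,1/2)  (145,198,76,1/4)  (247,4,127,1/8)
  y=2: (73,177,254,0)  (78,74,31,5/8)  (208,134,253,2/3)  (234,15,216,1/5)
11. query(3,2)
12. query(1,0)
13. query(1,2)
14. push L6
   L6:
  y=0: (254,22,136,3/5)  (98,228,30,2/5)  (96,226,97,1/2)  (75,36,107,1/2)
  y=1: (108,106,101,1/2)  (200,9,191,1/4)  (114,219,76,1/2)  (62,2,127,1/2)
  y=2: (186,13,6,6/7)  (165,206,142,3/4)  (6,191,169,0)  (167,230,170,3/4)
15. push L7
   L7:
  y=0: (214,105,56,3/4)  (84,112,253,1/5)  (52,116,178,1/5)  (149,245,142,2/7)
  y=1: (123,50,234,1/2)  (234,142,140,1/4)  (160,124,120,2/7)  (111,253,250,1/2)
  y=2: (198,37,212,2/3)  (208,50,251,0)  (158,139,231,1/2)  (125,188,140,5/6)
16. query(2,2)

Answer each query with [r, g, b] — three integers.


query (1,0) [L1,L2] — begin 0,0,0
after L1 α=3/4: [87, 393/4, 201/4]
after L2 α=2/3: [245/3, 1441/12, 299/4]
→ [82, 120, 75]

query (2,0) [L1,L3] — begin 0,0,0
L1 α=1/2: [121, 46, 173/2]
L3 α=1/7: [803/7, 293/7, 580/7]
rounded: [115, 42, 83]

at x=3,y=2 over L4,L5:
after L4 α=1/6: [36, 53/3, 163/6]
after L5 α=1/5: [378/5, 257/15, 974/15]
= [76, 17, 65]

at x=1,y=0 over L4,L5:
after L4 α=5/8: [205/2, 95/4, 525/8]
after L5 α=1/2: [479/4, 1023/8, 877/16]
→ [120, 128, 55]

query (1,2) [L4,L5] — begin 0,0,0
+L4 (α=3/7) → [27, 54/7, 3/7]
+L5 (α=5/8) → [471/8, 344/7, 547/28]
→ [59, 49, 20]

at x=2,y=2 over L4,L5,L6,L7:
+L4 (α=1/2) → [77, 119, 203/2]
+L5 (α=2/3) → [493/3, 129, 405/2]
+L6 (α=0) → [493/3, 129, 405/2]
+L7 (α=1/2) → [967/6, 134, 867/4]
→ [161, 134, 217]


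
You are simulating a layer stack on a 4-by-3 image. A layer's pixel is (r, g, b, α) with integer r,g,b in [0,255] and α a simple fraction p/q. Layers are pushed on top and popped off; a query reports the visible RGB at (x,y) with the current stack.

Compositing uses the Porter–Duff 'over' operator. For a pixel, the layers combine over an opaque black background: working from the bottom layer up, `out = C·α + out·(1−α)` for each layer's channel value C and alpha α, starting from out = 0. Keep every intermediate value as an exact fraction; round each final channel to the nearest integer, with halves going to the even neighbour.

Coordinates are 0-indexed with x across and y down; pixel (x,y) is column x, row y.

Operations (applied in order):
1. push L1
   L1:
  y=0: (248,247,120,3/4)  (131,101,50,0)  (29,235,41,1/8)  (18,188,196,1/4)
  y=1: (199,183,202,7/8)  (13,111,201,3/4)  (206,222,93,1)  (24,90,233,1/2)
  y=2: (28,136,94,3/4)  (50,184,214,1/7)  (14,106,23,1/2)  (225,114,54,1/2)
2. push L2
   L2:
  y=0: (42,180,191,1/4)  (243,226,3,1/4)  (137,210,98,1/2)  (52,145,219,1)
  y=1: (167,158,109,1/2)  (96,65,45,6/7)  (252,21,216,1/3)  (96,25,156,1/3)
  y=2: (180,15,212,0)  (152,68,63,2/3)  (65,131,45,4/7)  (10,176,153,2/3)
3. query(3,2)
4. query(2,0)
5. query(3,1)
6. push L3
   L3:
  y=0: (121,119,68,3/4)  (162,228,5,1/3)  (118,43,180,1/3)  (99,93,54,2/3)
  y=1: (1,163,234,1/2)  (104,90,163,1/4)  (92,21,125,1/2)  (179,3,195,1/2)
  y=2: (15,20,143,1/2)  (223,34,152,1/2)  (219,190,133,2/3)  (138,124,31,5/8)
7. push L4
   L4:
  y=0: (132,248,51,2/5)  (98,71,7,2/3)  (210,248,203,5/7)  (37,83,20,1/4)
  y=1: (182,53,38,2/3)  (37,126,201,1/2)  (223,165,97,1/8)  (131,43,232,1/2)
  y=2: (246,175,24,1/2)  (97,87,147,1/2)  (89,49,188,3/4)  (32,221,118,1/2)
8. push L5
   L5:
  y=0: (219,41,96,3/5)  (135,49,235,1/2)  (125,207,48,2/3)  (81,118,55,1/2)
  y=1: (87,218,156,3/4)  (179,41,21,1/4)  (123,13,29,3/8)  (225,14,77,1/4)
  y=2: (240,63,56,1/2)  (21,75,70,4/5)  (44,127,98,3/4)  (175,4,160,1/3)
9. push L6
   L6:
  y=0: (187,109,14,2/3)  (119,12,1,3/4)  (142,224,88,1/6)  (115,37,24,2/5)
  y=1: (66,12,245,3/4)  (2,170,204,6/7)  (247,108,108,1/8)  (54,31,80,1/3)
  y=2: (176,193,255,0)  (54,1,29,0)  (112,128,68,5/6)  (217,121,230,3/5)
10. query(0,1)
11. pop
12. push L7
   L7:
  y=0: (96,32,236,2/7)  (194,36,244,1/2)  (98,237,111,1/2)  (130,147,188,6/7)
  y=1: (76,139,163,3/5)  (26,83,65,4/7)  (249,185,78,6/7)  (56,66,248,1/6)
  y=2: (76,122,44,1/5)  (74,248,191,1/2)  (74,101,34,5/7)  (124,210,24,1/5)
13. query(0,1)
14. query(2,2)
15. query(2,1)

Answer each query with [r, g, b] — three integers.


query (3,2) [L1,L2] — begin 0,0,0
after L1 α=1/2: [225/2, 57, 27]
after L2 α=2/3: [265/6, 409/3, 111]
rounded: [44, 136, 111]

(2,0) stack=L1,L2; from [0,0,0]:
after L1 α=1/8: [29/8, 235/8, 41/8]
after L2 α=1/2: [1125/16, 1915/16, 825/16]
= [70, 120, 52]

(3,1) stack=L1,L2; from [0,0,0]:
L1 α=1/2: [12, 45, 233/2]
L2 α=1/3: [40, 115/3, 389/3]
= [40, 38, 130]

at x=0,y=1 over L1,L2,L3,L4,L5,L6:
L1 α=7/8: [1393/8, 1281/8, 707/4]
L2 α=1/2: [2729/16, 2545/16, 1143/8]
L3 α=1/2: [2745/32, 5153/32, 3015/16]
L4 α=2/3: [14393/96, 8545/96, 4231/48]
L5 α=3/4: [39449/384, 71329/384, 26695/192]
L6 α=3/4: [115481/1536, 85153/1536, 167815/768]
rounded: [75, 55, 219]

query (0,1) [L1,L2,L3,L4,L5,L7] — begin 0,0,0
L1 α=7/8: [1393/8, 1281/8, 707/4]
L2 α=1/2: [2729/16, 2545/16, 1143/8]
L3 α=1/2: [2745/32, 5153/32, 3015/16]
L4 α=2/3: [14393/96, 8545/96, 4231/48]
L5 α=3/4: [39449/384, 71329/384, 26695/192]
L7 α=3/5: [16645/192, 151393/960, 73639/480]
rounded: [87, 158, 153]

query (2,2) [L1,L2,L3,L4,L5,L7] — begin 0,0,0
after L1 α=1/2: [7, 53, 23/2]
after L2 α=4/7: [281/7, 683/7, 429/14]
after L3 α=2/3: [3347/21, 3343/21, 4153/42]
after L4 α=3/4: [4477/42, 3215/42, 27841/168]
after L5 α=3/4: [10021/168, 19217/168, 77233/672]
after L7 α=5/7: [41101/588, 61637/588, 134353/2352]
→ [70, 105, 57]

(2,1) stack=L1,L2,L3,L4,L5,L7; from [0,0,0]:
+L1 (α=1) → [206, 222, 93]
+L2 (α=1/3) → [664/3, 155, 134]
+L3 (α=1/2) → [470/3, 88, 259/2]
+L4 (α=1/8) → [3959/24, 781/8, 2007/16]
+L5 (α=3/8) → [28651/192, 4217/64, 11427/128]
+L7 (α=6/7) → [315499/1344, 10751/64, 71331/896]
rounded: [235, 168, 80]


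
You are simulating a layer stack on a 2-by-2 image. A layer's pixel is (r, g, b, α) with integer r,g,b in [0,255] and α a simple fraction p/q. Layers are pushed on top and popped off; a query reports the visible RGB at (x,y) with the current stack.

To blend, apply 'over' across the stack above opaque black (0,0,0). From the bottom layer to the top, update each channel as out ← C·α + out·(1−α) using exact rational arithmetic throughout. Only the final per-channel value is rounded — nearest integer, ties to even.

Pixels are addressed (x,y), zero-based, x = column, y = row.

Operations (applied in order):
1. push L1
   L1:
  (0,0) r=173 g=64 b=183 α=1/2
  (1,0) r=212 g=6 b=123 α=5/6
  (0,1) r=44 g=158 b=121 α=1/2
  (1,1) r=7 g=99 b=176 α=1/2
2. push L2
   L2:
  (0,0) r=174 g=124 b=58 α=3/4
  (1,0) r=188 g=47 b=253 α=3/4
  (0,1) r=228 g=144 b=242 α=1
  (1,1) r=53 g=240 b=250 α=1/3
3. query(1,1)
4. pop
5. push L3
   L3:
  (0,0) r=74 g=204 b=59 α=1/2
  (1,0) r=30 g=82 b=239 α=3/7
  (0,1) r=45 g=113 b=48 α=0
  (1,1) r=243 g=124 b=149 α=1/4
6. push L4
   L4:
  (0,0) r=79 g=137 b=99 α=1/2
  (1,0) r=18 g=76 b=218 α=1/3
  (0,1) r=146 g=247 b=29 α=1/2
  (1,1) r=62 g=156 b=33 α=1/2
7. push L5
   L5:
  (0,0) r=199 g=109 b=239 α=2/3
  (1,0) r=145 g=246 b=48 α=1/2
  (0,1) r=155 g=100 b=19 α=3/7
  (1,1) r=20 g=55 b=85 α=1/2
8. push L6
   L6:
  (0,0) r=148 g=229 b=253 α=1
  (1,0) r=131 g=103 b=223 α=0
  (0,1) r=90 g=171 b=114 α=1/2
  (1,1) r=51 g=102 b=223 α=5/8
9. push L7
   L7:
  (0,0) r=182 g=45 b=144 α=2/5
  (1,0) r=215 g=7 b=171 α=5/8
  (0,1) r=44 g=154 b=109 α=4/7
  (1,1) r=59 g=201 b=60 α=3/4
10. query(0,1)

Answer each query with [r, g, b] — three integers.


(1,1) stack=L1,L2; from [0,0,0]:
+L1 (α=1/2) → [7/2, 99/2, 88]
+L2 (α=1/3) → [20, 113, 142]
rounded: [20, 113, 142]

query (0,1) [L1,L3,L4,L5,L6,L7] — begin 0,0,0
+L1 (α=1/2) → [22, 79, 121/2]
+L3 (α=0) → [22, 79, 121/2]
+L4 (α=1/2) → [84, 163, 179/4]
+L5 (α=3/7) → [801/7, 136, 236/7]
+L6 (α=1/2) → [1431/14, 307/2, 517/7]
+L7 (α=4/7) → [6757/98, 2153/14, 4603/49]
→ [69, 154, 94]


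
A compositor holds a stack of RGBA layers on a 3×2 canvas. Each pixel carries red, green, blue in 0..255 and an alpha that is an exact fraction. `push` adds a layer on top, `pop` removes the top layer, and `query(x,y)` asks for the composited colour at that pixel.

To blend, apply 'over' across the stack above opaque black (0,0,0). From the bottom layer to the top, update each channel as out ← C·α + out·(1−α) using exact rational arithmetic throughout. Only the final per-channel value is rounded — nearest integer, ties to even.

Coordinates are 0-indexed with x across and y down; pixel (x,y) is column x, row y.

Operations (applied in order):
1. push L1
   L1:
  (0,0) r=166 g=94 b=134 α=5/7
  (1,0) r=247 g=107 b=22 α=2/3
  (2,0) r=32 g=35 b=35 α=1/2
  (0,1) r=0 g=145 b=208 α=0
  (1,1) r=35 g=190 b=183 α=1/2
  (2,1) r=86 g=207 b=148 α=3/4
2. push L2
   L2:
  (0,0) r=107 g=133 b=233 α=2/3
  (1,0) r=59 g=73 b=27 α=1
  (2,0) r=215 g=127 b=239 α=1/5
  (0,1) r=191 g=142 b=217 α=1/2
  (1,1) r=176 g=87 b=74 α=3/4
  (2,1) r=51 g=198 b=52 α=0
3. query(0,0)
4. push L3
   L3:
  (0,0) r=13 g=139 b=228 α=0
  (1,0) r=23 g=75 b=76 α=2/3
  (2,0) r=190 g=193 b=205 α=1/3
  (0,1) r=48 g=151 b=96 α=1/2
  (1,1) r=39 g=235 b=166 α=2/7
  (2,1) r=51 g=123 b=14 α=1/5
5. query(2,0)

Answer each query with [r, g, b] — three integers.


query (0,0) [L1,L2] — begin 0,0,0
L1 α=5/7: [830/7, 470/7, 670/7]
L2 α=2/3: [776/7, 2332/21, 3932/21]
→ [111, 111, 187]

query (2,0) [L1,L2,L3] — begin 0,0,0
after L1 α=1/2: [16, 35/2, 35/2]
after L2 α=1/5: [279/5, 197/5, 309/5]
after L3 α=1/3: [1508/15, 453/5, 1643/15]
rounded: [101, 91, 110]


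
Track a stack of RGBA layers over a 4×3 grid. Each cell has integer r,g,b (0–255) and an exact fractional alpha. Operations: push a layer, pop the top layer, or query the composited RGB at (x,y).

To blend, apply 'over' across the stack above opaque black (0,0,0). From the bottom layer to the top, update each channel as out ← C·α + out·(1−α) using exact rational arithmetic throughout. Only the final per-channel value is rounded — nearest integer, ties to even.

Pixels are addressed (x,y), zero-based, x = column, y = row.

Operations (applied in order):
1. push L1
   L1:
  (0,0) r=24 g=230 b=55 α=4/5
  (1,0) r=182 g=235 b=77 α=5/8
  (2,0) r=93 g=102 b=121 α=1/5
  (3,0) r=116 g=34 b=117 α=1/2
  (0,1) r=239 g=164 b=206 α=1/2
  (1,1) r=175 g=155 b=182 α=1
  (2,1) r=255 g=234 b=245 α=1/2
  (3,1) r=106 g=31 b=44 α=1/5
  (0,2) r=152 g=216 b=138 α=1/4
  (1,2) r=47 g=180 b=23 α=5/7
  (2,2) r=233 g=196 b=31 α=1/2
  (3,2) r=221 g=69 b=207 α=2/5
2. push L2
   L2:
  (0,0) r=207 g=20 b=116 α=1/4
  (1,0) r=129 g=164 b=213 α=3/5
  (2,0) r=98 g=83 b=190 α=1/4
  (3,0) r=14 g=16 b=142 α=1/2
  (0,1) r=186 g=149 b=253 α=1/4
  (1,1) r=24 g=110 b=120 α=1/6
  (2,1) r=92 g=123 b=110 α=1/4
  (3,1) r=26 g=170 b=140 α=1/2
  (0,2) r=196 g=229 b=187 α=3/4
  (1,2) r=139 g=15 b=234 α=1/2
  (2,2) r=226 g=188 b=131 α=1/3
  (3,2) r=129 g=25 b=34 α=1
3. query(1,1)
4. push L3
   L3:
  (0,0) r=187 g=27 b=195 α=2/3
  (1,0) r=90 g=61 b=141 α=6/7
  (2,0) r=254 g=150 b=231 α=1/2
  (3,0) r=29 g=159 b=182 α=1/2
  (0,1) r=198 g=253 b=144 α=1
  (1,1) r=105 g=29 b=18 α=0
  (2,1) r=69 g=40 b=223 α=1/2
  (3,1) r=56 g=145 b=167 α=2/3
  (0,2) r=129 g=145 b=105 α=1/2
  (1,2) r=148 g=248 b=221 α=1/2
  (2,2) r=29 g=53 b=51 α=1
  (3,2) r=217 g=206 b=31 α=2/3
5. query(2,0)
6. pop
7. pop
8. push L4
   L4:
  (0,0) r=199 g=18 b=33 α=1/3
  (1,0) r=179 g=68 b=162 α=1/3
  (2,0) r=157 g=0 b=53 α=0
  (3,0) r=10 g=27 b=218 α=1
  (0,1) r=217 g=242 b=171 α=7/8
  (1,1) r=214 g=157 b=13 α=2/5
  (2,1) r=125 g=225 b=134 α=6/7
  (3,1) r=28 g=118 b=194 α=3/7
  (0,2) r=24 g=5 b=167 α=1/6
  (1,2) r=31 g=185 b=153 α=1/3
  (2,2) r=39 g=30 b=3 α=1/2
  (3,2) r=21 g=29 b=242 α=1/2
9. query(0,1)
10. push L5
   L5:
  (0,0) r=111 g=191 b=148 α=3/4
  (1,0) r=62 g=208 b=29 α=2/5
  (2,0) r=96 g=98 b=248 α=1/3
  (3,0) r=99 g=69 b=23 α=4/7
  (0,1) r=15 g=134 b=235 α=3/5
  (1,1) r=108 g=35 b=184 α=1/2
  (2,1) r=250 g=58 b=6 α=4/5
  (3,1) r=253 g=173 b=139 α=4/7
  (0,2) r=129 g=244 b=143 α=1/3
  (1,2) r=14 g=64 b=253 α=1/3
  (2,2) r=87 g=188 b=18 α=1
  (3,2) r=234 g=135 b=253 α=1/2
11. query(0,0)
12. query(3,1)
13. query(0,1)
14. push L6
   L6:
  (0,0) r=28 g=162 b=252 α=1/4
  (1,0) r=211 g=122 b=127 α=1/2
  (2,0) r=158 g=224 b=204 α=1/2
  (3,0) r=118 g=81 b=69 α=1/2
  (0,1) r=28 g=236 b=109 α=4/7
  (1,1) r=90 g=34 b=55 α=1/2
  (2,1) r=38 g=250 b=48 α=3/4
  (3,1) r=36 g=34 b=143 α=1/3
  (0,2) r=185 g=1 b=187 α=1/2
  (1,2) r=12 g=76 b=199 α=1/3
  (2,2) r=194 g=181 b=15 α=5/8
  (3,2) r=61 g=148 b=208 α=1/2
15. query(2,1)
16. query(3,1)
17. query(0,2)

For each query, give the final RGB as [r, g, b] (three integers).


(1,1) stack=L1,L2; from [0,0,0]:
+L1 (α=1) → [175, 155, 182]
+L2 (α=1/6) → [899/6, 295/2, 515/3]
→ [150, 148, 172]

(2,0) stack=L1,L2,L3; from [0,0,0]:
after L1 α=1/5: [93/5, 102/5, 121/5]
after L2 α=1/4: [769/20, 721/20, 1313/20]
after L3 α=1/2: [5849/40, 3721/40, 5933/40]
= [146, 93, 148]

(0,1) stack=L1,L4; from [0,0,0]:
+L1 (α=1/2) → [239/2, 82, 103]
+L4 (α=7/8) → [3277/16, 222, 325/2]
rounded: [205, 222, 162]

query (0,0) [L1,L4,L5] — begin 0,0,0
after L1 α=4/5: [96/5, 184, 44]
after L4 α=1/3: [1187/15, 386/3, 121/3]
after L5 α=3/4: [3091/30, 2105/12, 1453/12]
= [103, 175, 121]

query (3,1) [L1,L4,L5] — begin 0,0,0
L1 α=1/5: [106/5, 31/5, 44/5]
L4 α=3/7: [844/35, 1894/35, 3086/35]
L5 α=4/7: [37952/245, 29902/245, 28718/245]
→ [155, 122, 117]

query (0,1) [L1,L4,L5] — begin 0,0,0
+L1 (α=1/2) → [239/2, 82, 103]
+L4 (α=7/8) → [3277/16, 222, 325/2]
+L5 (α=3/5) → [3637/40, 846/5, 206]
= [91, 169, 206]

query (2,1) [L1,L4,L5,L6] — begin 0,0,0
+L1 (α=1/2) → [255/2, 117, 245/2]
+L4 (α=6/7) → [1755/14, 1467/7, 1853/14]
+L5 (α=4/5) → [3151/14, 3091/35, 2189/70]
+L6 (α=3/4) → [4747/56, 29341/140, 12269/280]
= [85, 210, 44]

(3,1) stack=L1,L4,L5,L6; from [0,0,0]:
L1 α=1/5: [106/5, 31/5, 44/5]
L4 α=3/7: [844/35, 1894/35, 3086/35]
L5 α=4/7: [37952/245, 29902/245, 28718/245]
L6 α=1/3: [84724/735, 68134/735, 92471/735]
→ [115, 93, 126]

(0,2) stack=L1,L4,L5,L6; from [0,0,0]:
after L1 α=1/4: [38, 54, 69/2]
after L4 α=1/6: [107/3, 275/6, 679/12]
after L5 α=1/3: [601/9, 1007/9, 1537/18]
after L6 α=1/2: [1133/9, 508/9, 4903/36]
→ [126, 56, 136]


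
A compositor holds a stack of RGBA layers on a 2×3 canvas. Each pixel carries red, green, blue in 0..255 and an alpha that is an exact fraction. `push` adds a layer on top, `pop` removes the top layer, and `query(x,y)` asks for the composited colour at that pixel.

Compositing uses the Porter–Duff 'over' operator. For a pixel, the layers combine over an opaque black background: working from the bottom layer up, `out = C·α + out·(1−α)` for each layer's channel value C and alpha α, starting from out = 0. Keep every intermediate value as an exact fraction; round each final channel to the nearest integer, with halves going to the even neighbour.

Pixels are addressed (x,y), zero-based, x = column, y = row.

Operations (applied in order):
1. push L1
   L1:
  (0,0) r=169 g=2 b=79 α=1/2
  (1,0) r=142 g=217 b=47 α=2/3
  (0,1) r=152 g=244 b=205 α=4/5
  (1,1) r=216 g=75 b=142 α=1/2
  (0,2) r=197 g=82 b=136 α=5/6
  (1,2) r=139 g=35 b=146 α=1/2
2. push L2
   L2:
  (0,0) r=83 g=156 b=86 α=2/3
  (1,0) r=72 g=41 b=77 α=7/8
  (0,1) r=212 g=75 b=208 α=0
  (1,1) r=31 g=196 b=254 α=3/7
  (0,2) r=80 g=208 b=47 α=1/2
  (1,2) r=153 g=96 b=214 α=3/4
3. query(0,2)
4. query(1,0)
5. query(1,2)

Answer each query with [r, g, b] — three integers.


query (0,2) [L1,L2] — begin 0,0,0
after L1 α=5/6: [985/6, 205/3, 340/3]
after L2 α=1/2: [1465/12, 829/6, 481/6]
→ [122, 138, 80]

at x=1,y=0 over L1,L2:
+L1 (α=2/3) → [284/3, 434/3, 94/3]
+L2 (α=7/8) → [449/6, 1295/24, 1711/24]
= [75, 54, 71]

at x=1,y=2 over L1,L2:
+L1 (α=1/2) → [139/2, 35/2, 73]
+L2 (α=3/4) → [1057/8, 611/8, 715/4]
rounded: [132, 76, 179]


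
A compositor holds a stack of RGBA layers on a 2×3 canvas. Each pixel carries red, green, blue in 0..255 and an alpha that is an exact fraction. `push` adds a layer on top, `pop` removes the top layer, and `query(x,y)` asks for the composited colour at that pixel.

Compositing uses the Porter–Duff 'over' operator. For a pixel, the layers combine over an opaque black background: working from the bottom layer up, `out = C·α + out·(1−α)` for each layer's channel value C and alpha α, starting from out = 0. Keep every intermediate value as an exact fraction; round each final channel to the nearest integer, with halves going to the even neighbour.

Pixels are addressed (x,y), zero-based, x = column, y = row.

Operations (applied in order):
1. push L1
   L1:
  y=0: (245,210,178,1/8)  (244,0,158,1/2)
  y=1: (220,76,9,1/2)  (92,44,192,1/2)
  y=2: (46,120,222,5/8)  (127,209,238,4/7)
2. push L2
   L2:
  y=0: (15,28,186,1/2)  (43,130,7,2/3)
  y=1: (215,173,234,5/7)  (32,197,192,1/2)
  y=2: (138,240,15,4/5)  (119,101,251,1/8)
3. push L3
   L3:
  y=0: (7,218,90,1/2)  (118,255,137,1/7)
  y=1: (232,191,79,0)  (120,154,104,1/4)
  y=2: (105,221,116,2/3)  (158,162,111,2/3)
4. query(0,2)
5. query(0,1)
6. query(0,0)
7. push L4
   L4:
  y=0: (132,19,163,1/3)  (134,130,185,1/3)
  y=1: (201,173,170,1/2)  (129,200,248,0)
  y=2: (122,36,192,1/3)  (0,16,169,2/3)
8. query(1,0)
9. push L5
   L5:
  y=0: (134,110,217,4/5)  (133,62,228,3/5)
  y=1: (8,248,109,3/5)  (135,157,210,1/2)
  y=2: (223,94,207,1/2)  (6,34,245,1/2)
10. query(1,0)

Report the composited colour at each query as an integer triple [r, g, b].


at x=0,y=2 over L1,L2,L3:
L1 α=5/8: [115/4, 75, 555/4]
L2 α=4/5: [2323/20, 207, 159/4]
L3 α=2/3: [6523/60, 649/3, 1087/12]
rounded: [109, 216, 91]

at x=0,y=1 over L1,L2,L3:
L1 α=1/2: [110, 38, 9/2]
L2 α=5/7: [185, 941/7, 1179/7]
L3 α=0: [185, 941/7, 1179/7]
→ [185, 134, 168]

query (0,0) [L1,L2,L3] — begin 0,0,0
+L1 (α=1/8) → [245/8, 105/4, 89/4]
+L2 (α=1/2) → [365/16, 217/8, 833/8]
+L3 (α=1/2) → [477/32, 1961/16, 1553/16]
rounded: [15, 123, 97]

(1,0) stack=L1,L2,L3,L4; from [0,0,0]:
+L1 (α=1/2) → [122, 0, 79]
+L2 (α=2/3) → [208/3, 260/3, 31]
+L3 (α=1/7) → [534/7, 775/7, 323/7]
+L4 (α=1/3) → [2006/21, 820/7, 647/7]
= [96, 117, 92]

at x=1,y=0 over L1,L2,L3,L4,L5:
+L1 (α=1/2) → [122, 0, 79]
+L2 (α=2/3) → [208/3, 260/3, 31]
+L3 (α=1/7) → [534/7, 775/7, 323/7]
+L4 (α=1/3) → [2006/21, 820/7, 647/7]
+L5 (α=3/5) → [12391/105, 2942/35, 6082/35]
→ [118, 84, 174]


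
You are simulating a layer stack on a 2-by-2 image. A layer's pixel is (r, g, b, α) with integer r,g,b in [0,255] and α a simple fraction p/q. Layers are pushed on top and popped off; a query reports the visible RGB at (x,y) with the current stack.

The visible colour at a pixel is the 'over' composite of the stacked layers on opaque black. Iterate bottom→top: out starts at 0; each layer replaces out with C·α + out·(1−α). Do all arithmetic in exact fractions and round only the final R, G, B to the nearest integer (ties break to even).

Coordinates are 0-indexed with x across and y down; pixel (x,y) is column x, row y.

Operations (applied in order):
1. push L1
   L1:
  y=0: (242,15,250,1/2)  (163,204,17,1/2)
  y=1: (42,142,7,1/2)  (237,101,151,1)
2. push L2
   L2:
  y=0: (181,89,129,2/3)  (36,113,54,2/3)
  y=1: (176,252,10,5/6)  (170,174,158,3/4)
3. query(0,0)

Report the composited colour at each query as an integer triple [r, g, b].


(0,0) stack=L1,L2; from [0,0,0]:
L1 α=1/2: [121, 15/2, 125]
L2 α=2/3: [161, 371/6, 383/3]
→ [161, 62, 128]


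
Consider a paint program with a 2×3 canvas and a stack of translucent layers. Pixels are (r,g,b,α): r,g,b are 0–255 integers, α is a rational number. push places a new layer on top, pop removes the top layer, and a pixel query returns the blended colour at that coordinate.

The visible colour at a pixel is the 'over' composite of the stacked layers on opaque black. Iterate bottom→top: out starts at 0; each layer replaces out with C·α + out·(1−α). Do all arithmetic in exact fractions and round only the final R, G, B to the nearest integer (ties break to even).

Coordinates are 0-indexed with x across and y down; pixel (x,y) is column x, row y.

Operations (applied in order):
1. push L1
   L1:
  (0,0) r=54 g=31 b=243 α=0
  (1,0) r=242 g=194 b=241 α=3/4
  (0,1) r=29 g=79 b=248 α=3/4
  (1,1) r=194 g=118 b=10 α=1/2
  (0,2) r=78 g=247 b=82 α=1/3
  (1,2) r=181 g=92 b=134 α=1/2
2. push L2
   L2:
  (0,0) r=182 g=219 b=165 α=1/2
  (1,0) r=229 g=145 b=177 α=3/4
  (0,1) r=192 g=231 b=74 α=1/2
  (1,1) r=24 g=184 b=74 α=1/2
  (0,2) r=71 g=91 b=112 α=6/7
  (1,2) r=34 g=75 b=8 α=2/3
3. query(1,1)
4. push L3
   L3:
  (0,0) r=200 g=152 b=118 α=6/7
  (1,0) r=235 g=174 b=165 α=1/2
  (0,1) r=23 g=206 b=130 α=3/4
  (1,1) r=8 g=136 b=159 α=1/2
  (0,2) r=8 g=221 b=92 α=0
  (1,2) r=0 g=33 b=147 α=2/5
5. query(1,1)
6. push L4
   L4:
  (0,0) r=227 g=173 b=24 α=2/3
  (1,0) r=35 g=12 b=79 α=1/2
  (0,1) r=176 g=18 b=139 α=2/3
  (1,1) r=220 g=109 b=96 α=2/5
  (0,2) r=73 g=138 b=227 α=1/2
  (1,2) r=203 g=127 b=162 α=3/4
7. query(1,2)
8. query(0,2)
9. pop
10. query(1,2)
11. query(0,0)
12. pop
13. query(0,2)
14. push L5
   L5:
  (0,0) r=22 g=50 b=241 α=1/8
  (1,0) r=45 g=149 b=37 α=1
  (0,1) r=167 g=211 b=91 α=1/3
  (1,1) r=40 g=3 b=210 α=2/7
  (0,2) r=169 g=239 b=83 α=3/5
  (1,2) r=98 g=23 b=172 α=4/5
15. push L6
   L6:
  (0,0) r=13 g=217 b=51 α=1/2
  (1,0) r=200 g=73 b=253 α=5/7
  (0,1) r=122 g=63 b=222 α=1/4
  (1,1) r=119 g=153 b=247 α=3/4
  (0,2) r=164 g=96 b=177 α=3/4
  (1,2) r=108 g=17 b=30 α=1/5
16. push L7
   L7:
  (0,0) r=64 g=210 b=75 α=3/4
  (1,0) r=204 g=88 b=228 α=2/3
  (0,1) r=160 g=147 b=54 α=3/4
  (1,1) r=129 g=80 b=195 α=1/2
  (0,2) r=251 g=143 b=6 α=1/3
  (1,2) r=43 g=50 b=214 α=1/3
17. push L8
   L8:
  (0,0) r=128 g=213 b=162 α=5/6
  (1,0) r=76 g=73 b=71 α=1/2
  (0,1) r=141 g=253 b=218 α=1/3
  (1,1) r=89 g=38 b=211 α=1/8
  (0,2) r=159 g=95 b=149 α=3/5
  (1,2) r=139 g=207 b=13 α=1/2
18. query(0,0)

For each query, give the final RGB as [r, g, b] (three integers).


query (1,1) [L1,L2] — begin 0,0,0
L1 α=1/2: [97, 59, 5]
L2 α=1/2: [121/2, 243/2, 79/2]
→ [60, 122, 40]

at x=1,y=1 over L1,L2,L3:
L1 α=1/2: [97, 59, 5]
L2 α=1/2: [121/2, 243/2, 79/2]
L3 α=1/2: [137/4, 515/4, 397/4]
rounded: [34, 129, 99]

query (1,2) [L1,L2,L3,L4] — begin 0,0,0
L1 α=1/2: [181/2, 46, 67]
L2 α=2/3: [317/6, 196/3, 83/3]
L3 α=2/5: [317/10, 262/5, 377/5]
L4 α=3/4: [6407/40, 2167/20, 2807/20]
= [160, 108, 140]

query (0,2) [L1,L2,L3,L4] — begin 0,0,0
L1 α=1/3: [26, 247/3, 82/3]
L2 α=6/7: [452/7, 1885/21, 2098/21]
L3 α=0: [452/7, 1885/21, 2098/21]
L4 α=1/2: [963/14, 4783/42, 6865/42]
→ [69, 114, 163]

query (1,2) [L1,L2,L3] — begin 0,0,0
after L1 α=1/2: [181/2, 46, 67]
after L2 α=2/3: [317/6, 196/3, 83/3]
after L3 α=2/5: [317/10, 262/5, 377/5]
rounded: [32, 52, 75]

query (0,0) [L1,L2,L3] — begin 0,0,0
after L1 α=0: [0, 0, 0]
after L2 α=1/2: [91, 219/2, 165/2]
after L3 α=6/7: [1291/7, 2043/14, 1581/14]
→ [184, 146, 113]

query (0,2) [L1,L2] — begin 0,0,0
L1 α=1/3: [26, 247/3, 82/3]
L2 α=6/7: [452/7, 1885/21, 2098/21]
→ [65, 90, 100]

query (0,0) [L1,L2,L5,L6,L7,L8] — begin 0,0,0
L1 α=0: [0, 0, 0]
L2 α=1/2: [91, 219/2, 165/2]
L5 α=1/8: [659/8, 1633/16, 1637/16]
L6 α=1/2: [763/16, 5105/32, 2453/32]
L7 α=3/4: [3835/64, 25265/128, 9653/128]
L8 α=5/6: [44795/384, 161585/768, 113333/768]
→ [117, 210, 148]


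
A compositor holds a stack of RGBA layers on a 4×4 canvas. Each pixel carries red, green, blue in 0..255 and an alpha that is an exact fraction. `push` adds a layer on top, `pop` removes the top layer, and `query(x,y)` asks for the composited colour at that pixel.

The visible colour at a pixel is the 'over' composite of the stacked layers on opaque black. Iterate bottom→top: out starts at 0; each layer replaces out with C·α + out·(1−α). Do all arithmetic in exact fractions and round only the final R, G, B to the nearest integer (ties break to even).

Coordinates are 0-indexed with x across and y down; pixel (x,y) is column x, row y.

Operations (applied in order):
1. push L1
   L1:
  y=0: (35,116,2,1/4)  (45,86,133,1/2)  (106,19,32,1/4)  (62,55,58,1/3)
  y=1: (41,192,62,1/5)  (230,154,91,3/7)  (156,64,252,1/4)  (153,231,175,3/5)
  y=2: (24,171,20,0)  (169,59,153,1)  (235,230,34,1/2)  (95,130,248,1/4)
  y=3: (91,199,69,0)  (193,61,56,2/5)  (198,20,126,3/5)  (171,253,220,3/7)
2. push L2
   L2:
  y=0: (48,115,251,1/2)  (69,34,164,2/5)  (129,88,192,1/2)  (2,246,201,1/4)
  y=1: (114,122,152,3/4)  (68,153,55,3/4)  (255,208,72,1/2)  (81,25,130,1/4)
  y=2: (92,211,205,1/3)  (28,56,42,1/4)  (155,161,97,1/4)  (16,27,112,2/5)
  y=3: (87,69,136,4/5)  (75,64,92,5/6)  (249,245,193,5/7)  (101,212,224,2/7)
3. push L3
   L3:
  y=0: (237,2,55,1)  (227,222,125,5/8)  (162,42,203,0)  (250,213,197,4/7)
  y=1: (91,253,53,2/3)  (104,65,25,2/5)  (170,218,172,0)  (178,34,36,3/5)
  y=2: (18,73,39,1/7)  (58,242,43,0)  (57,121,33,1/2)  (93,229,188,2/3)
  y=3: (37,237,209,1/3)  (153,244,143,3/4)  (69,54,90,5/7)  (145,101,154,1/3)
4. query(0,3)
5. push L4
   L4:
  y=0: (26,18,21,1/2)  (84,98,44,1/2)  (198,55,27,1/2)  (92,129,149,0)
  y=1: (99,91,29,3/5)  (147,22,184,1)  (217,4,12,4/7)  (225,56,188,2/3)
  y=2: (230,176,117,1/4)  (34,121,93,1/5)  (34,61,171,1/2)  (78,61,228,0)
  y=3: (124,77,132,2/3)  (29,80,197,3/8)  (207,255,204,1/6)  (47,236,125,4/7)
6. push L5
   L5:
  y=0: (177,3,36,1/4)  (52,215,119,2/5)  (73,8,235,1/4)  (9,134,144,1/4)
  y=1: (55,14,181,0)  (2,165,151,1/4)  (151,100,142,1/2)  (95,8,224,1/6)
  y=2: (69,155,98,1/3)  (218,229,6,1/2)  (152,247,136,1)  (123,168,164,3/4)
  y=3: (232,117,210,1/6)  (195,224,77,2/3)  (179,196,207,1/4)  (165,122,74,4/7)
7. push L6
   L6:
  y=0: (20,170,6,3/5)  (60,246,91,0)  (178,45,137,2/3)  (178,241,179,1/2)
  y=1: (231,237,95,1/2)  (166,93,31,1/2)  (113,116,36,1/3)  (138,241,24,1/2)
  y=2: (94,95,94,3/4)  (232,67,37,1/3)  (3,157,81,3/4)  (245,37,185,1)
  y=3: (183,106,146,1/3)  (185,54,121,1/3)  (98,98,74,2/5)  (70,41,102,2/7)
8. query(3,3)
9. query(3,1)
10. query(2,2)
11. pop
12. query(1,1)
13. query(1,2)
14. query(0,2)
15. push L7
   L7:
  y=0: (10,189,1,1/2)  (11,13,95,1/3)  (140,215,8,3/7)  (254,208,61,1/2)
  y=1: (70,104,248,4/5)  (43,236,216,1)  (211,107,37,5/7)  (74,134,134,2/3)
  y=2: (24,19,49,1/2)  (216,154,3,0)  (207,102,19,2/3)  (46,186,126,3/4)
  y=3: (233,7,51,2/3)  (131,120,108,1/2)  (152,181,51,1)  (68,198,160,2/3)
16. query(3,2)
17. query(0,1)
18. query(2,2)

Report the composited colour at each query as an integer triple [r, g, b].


(0,3) stack=L1,L2,L3; from [0,0,0]:
+L1 (α=0) → [0, 0, 0]
+L2 (α=4/5) → [348/5, 276/5, 544/5]
+L3 (α=1/3) → [881/15, 579/5, 711/5]
rounded: [59, 116, 142]

at x=3,y=3 over L1,L2,L3,L4,L5,L6:
L1 α=3/7: [513/7, 759/7, 660/7]
L2 α=2/7: [3979/49, 6763/49, 6436/49]
L3 α=1/3: [5021/49, 18475/147, 6806/49]
L4 α=4/7: [24275/343, 64731/343, 44918/343]
L5 α=4/7: [299205/2401, 361577/2401, 236282/2401]
L6 α=2/7: [1832165/16807, 2004767/16807, 1671214/16807]
rounded: [109, 119, 99]

query (3,1) [L1,L2,L3,L4,L5,L6] — begin 0,0,0
after L1 α=3/5: [459/5, 693/5, 105]
after L2 α=1/4: [891/10, 551/5, 445/4]
after L3 α=3/5: [3561/25, 1612/25, 661/10]
after L4 α=2/3: [4937/25, 4412/75, 4421/30]
after L5 α=1/6: [902/5, 2266/45, 5765/36]
after L6 α=1/2: [796/5, 13111/90, 6629/72]
rounded: [159, 146, 92]

(2,2) stack=L1,L2,L3,L4,L5,L6; from [0,0,0]:
after L1 α=1/2: [235/2, 115, 17]
after L2 α=1/4: [1015/8, 253/2, 37]
after L3 α=1/2: [1471/16, 495/4, 35]
after L4 α=1/2: [2015/32, 739/8, 103]
after L5 α=1: [152, 247, 136]
after L6 α=3/4: [161/4, 359/2, 379/4]
→ [40, 180, 95]

query (1,1) [L1,L2,L3,L4,L5] — begin 0,0,0
after L1 α=3/7: [690/7, 66, 39]
after L2 α=3/4: [1059/14, 525/4, 51]
after L3 α=2/5: [6089/70, 419/4, 203/5]
after L4 α=1: [147, 22, 184]
after L5 α=1/4: [443/4, 231/4, 703/4]
→ [111, 58, 176]

(1,2) stack=L1,L2,L3,L4,L5; from [0,0,0]:
+L1 (α=1) → [169, 59, 153]
+L2 (α=1/4) → [535/4, 233/4, 501/4]
+L3 (α=0) → [535/4, 233/4, 501/4]
+L4 (α=1/5) → [569/5, 354/5, 594/5]
+L5 (α=1/2) → [1659/10, 1499/10, 312/5]
→ [166, 150, 62]

at x=0,y=2 over L1,L2,L3,L4,L5:
after L1 α=0: [0, 0, 0]
after L2 α=1/3: [92/3, 211/3, 205/3]
after L3 α=1/7: [202/7, 495/7, 449/7]
after L4 α=1/4: [554/7, 2717/28, 1083/14]
after L5 α=1/3: [1591/21, 1629/14, 1769/21]
= [76, 116, 84]

at x=3,y=2 over L1,L2,L3,L4,L5,L7:
+L1 (α=1/4) → [95/4, 65/2, 62]
+L2 (α=2/5) → [413/20, 303/10, 82]
+L3 (α=2/3) → [4133/60, 4883/30, 458/3]
+L4 (α=0) → [4133/60, 4883/30, 458/3]
+L5 (α=3/4) → [26273/240, 20003/120, 967/6]
+L7 (α=3/4) → [59393/960, 86963/480, 3235/24]
= [62, 181, 135]

at x=0,y=1 over L1,L2,L3,L4,L5,L7:
after L1 α=1/5: [41/5, 192/5, 62/5]
after L2 α=3/4: [1751/20, 1011/10, 1171/10]
after L3 α=2/3: [1797/20, 6071/30, 2231/30]
after L4 α=3/5: [4767/50, 10166/75, 3536/75]
after L5 α=0: [4767/50, 10166/75, 3536/75]
after L7 α=4/5: [18767/250, 41366/375, 77936/375]
→ [75, 110, 208]

at x=2,y=2 over L1,L2,L3,L4,L5,L7:
+L1 (α=1/2) → [235/2, 115, 17]
+L2 (α=1/4) → [1015/8, 253/2, 37]
+L3 (α=1/2) → [1471/16, 495/4, 35]
+L4 (α=1/2) → [2015/32, 739/8, 103]
+L5 (α=1) → [152, 247, 136]
+L7 (α=2/3) → [566/3, 451/3, 58]
= [189, 150, 58]


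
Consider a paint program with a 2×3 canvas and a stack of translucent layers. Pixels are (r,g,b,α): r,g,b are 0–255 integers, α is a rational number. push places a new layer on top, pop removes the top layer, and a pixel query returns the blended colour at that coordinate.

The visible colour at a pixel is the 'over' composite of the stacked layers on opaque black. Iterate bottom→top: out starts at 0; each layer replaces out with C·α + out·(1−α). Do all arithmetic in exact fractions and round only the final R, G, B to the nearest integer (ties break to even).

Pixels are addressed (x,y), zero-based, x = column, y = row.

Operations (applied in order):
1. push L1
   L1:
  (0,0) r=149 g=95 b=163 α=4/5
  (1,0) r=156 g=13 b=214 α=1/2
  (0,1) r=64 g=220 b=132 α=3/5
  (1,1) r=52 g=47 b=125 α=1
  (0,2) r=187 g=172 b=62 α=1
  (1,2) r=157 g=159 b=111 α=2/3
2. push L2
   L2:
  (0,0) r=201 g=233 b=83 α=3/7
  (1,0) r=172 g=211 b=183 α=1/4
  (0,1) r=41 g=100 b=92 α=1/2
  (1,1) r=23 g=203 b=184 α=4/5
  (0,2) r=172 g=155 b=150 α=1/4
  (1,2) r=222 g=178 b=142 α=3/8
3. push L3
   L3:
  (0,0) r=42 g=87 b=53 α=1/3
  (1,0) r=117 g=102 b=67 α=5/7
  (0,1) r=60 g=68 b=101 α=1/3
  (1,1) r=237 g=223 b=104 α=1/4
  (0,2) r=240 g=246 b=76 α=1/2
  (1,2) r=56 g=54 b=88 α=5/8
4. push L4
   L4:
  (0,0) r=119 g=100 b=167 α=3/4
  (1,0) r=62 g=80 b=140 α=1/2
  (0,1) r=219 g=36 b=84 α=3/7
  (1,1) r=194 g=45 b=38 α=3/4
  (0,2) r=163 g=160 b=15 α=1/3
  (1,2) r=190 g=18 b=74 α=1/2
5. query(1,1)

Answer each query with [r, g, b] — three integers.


at x=1,y=1 over L1,L2,L3,L4:
+L1 (α=1) → [52, 47, 125]
+L2 (α=4/5) → [144/5, 859/5, 861/5]
+L3 (α=1/4) → [1617/20, 923/5, 3103/20]
+L4 (α=3/4) → [13257/80, 799/10, 5383/80]
= [166, 80, 67]


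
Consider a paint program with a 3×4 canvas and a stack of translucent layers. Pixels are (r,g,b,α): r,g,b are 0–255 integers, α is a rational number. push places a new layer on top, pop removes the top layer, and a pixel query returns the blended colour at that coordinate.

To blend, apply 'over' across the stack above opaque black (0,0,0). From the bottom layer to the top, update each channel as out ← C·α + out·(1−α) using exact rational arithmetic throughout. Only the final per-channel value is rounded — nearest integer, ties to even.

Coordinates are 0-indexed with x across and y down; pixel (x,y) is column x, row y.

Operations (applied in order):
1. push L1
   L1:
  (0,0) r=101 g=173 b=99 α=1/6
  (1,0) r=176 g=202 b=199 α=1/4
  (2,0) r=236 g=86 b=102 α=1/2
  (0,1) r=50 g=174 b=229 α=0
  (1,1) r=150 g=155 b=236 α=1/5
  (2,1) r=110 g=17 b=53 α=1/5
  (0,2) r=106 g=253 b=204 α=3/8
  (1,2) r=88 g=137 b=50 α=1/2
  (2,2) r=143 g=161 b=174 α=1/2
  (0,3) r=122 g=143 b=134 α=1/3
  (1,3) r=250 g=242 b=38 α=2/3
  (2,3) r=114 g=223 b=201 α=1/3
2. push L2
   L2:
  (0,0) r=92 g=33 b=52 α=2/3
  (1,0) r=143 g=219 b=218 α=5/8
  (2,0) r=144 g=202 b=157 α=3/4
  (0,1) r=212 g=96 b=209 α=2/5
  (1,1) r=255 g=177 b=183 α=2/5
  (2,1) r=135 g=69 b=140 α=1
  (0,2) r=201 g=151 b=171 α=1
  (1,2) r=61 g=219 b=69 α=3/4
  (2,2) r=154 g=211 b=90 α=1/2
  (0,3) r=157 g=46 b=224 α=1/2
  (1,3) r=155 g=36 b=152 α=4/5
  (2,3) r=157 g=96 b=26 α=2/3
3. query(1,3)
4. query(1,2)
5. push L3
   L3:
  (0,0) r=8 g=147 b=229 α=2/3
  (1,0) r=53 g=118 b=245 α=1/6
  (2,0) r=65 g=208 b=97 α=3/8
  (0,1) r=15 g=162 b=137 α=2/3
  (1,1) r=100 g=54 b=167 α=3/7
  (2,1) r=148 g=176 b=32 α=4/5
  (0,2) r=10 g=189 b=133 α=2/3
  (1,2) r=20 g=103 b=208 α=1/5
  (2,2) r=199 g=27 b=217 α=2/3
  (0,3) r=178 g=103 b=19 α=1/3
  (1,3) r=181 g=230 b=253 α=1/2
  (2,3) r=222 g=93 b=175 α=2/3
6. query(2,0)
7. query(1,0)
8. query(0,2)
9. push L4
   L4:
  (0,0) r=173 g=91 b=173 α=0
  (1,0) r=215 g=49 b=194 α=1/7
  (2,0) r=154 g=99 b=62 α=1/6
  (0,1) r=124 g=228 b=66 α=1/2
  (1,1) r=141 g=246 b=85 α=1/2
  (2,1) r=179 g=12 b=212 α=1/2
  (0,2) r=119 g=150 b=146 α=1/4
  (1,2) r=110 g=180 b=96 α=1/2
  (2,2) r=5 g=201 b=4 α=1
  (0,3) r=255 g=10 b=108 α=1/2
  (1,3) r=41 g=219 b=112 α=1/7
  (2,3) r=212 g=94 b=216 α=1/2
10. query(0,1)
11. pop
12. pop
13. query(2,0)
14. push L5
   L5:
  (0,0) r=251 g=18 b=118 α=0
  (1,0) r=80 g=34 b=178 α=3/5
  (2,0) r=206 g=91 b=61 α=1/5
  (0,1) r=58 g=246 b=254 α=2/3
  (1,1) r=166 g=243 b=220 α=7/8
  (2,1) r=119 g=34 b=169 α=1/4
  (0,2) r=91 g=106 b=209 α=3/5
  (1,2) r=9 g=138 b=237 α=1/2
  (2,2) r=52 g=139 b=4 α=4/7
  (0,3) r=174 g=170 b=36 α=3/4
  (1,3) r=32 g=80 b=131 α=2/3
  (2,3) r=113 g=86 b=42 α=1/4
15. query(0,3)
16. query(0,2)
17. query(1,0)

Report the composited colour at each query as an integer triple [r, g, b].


at x=1,y=3 over L1,L2:
after L1 α=2/3: [500/3, 484/3, 76/3]
after L2 α=4/5: [472/3, 916/15, 380/3]
→ [157, 61, 127]

query (1,2) [L1,L2] — begin 0,0,0
+L1 (α=1/2) → [44, 137/2, 25]
+L2 (α=3/4) → [227/4, 1451/8, 58]
→ [57, 181, 58]

at x=2,y=0 over L1,L2,L3:
after L1 α=1/2: [118, 43, 51]
after L2 α=3/4: [275/2, 649/4, 261/2]
after L3 α=3/8: [1765/16, 5741/32, 1887/16]
rounded: [110, 179, 118]

query (1,0) [L1,L2,L3] — begin 0,0,0
+L1 (α=1/4) → [44, 101/2, 199/4]
+L2 (α=5/8) → [847/8, 2493/16, 4957/32]
+L3 (α=1/6) → [1553/16, 14353/96, 10875/64]
→ [97, 150, 170]

(0,2) stack=L1,L2,L3; from [0,0,0]:
L1 α=3/8: [159/4, 759/8, 153/2]
L2 α=1: [201, 151, 171]
L3 α=2/3: [221/3, 529/3, 437/3]
= [74, 176, 146]

query (0,1) [L1,L2,L3,L4] — begin 0,0,0
+L1 (α=0) → [0, 0, 0]
+L2 (α=2/5) → [424/5, 192/5, 418/5]
+L3 (α=2/3) → [574/15, 604/5, 596/5]
+L4 (α=1/2) → [1217/15, 872/5, 463/5]
→ [81, 174, 93]

query (2,0) [L1,L2] — begin 0,0,0
after L1 α=1/2: [118, 43, 51]
after L2 α=3/4: [275/2, 649/4, 261/2]
= [138, 162, 130]

query (0,3) [L1,L2,L5] — begin 0,0,0
L1 α=1/3: [122/3, 143/3, 134/3]
L2 α=1/2: [593/6, 281/6, 403/3]
L5 α=3/4: [3725/24, 3341/24, 727/12]
→ [155, 139, 61]

at x=0,y=2 over L1,L2,L5:
+L1 (α=3/8) → [159/4, 759/8, 153/2]
+L2 (α=1) → [201, 151, 171]
+L5 (α=3/5) → [135, 124, 969/5]
→ [135, 124, 194]

query (1,0) [L1,L2,L5] — begin 0,0,0
+L1 (α=1/4) → [44, 101/2, 199/4]
+L2 (α=5/8) → [847/8, 2493/16, 4957/32]
+L5 (α=3/5) → [1807/20, 3309/40, 13501/80]
= [90, 83, 169]
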